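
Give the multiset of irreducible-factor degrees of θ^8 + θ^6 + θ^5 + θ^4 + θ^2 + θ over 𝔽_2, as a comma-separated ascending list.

1, 1, 1, 1, 1, 3

Write h(θ) = θ^8 + θ^6 + θ^5 + θ^4 + θ^2 + θ.
Roots in 𝔽_2: h(0) = 0 → root; h(1) = 0 → root.
Linear factors from roots: (θ), (θ + 1).
Complete factorization: h(θ) = (θ)·(θ + 1)^4·(θ^3 + θ + 1).
Factor degrees with multiplicity: 1 + 1 + 1 + 1 + 1 + 3 = 8.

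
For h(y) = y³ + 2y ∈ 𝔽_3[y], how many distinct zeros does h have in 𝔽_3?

3

Evaluate at each of the 3 elements of 𝔽_3:
h(0) = 0 → root; h(1) = 0 → root; h(2) = 0 → root.
Roots: {0, 1, 2}.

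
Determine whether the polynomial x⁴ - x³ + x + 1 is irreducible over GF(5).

Write g(x) = x⁴ - x³ + x + 1.
Check for roots in GF(5): g(0) = 1; g(1) = 2; g(2) = 1; g(3) = 3; g(4) = 2.
No roots, so no linear factors.
Degree-2 irreducible divisors: test the 10 monic irreducibles of degree 2 over GF(5).
None of them divide g (all give nonzero remainder).
No irreducible factor of degree ≤ 2 exists, so g is irreducible over GF(5).

Yes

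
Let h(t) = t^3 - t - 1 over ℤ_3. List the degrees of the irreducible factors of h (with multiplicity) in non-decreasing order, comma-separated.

3

Roots in ℤ_3: h(0) = 2; h(1) = 2; h(2) = 2.
Complete factorization: h(t) = (t^3 - t - 1).
Factor degrees with multiplicity: 3 = 3.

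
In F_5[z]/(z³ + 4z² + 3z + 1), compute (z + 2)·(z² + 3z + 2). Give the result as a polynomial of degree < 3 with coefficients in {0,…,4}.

Multiply in F_5[z]: (z + 2)·(z² + 3z + 2) = z³ + 3z + 4.
Reduce using z³ ≡ z² + 2z + 4 (mod z³ + 4z² + 3z + 1).
Reduced: z² + 3.

z^2 + 3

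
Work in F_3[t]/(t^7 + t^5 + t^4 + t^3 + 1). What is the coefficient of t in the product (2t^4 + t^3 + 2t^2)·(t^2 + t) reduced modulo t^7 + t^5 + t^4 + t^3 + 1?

Multiply in F_3[t]: (2t^4 + t^3 + 2t^2)·(t^2 + t) = 2t^6 + 2t^3.
Reduced: 2t^6 + 2t^3.

0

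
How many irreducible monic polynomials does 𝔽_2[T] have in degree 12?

The number of monic irreducibles of degree 12 over GF(2) is (1/12)·Σ_{d∣12} μ(12/d) 2^d.
Divisors of 12: 1, 2, 3, 4, 6, 12; μ(12/d) for each: 0, 1, 0, -1, -1, 1.
Σ = 2^2 − 2^4 − 2^6 + 2^12 = 4020.
N = 4020/12 = 335.

335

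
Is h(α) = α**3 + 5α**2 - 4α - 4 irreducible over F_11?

Yes

Check each element of F_11 for a root: h(0)=7, h(1)=9, h(2)=5, h(3)=1, h(4)=3, h(5)=6, h(6)=5, h(7)=6, h(8)=4, h(9)=5, h(10)=4.
No roots. A degree-3 polynomial over a field with no linear factor is irreducible.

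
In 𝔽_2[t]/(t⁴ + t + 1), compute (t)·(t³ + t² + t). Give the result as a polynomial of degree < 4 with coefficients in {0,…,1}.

Multiply in 𝔽_2[t]: (t)·(t³ + t² + t) = t⁴ + t³ + t².
Reduce using t⁴ ≡ t + 1 (mod t⁴ + t + 1).
Reduced: t³ + t² + t + 1.

t^3 + t^2 + t + 1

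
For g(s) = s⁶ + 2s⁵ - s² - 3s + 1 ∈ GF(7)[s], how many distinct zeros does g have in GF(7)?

Evaluate at each of the 7 elements of GF(7):
g(0) = 1; g(1) = 0 → root; g(2) = 0 → root; g(3) = 1; g(4) = 6; g(5) = 3; g(6) = 2.
Roots: {1, 2}.

2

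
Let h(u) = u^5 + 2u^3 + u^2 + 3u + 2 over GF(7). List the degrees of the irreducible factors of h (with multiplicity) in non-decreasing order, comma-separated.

Complete factorization: h(u) = (u^5 + 2u^3 + u^2 + 3u + 2).
Factor degrees with multiplicity: 5 = 5.

5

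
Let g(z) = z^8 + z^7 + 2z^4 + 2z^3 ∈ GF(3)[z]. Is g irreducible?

Check for roots in GF(3): g(0) = 0 → root; g(1) = 0 → root; g(2) = 0 → root.
g(0) = 0, so (z) divides g(z); g is reducible.

No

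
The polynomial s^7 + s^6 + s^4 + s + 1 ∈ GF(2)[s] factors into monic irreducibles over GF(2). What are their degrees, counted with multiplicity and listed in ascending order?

Write h(s) = s^7 + s^6 + s^4 + s + 1.
Roots in GF(2): h(0) = 1; h(1) = 1.
Complete factorization: h(s) = (s^7 + s^6 + s^4 + s + 1).
Factor degrees with multiplicity: 7 = 7.

7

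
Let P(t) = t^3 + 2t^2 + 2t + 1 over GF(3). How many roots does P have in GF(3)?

2

Evaluate at each of the 3 elements of GF(3):
P(0) = 1; P(1) = 0 → root; P(2) = 0 → root.
Roots: {1, 2}.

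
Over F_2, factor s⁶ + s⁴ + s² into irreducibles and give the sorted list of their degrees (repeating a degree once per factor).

Write h(s) = s⁶ + s⁴ + s².
Roots in F_2: h(0) = 0 → root; h(1) = 1.
Linear factors from roots: (s).
Complete factorization: h(s) = (s)^2·(s² + s + 1)^2.
Factor degrees with multiplicity: 1 + 1 + 2 + 2 = 6.

1, 1, 2, 2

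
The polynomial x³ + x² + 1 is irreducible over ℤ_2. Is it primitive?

Write f(x) = x³ + x² + 1.
|GF(2^3)^×| = 2^3 − 1 = 7. Prime factorization: 7 = 7.
f is primitive ⇔ x has order 7 in GF(2)[x]/(f), i.e. x^(7/q) ≠ 1 for each prime q | 7.
x^(1) mod f = x.
None equal 1, so x has full order 7; f is primitive.

Yes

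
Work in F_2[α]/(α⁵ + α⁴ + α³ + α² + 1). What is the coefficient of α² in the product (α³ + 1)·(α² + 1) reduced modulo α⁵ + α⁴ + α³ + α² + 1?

Multiply in F_2[α]: (α³ + 1)·(α² + 1) = α⁵ + α³ + α² + 1.
Reduce using α⁵ ≡ α⁴ + α³ + α² + 1 (mod α⁵ + α⁴ + α³ + α² + 1).
Reduced: α⁴.

0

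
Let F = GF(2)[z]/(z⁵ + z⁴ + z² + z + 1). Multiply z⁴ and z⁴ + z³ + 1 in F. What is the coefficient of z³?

1

Multiply in GF(2)[z]: (z⁴)·(z⁴ + z³ + 1) = z⁸ + z⁷ + z⁴.
Reduce using z⁵ ≡ z⁴ + z² + z + 1 (mod z⁵ + z⁴ + z² + z + 1).
Reduced: z⁴ + z³ + z² + z + 1.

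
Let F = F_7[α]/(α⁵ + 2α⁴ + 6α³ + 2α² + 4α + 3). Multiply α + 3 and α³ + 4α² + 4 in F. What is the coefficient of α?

Multiply in F_7[α]: (α + 3)·(α³ + 4α² + 4) = α⁴ + 5α² + 4α + 5.
Reduced: α⁴ + 5α² + 4α + 5.

4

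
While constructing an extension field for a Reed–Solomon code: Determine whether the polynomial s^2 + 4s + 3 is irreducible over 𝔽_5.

Write m(s) = s^2 + 4s + 3.
Check for roots in 𝔽_5: m(0) = 3; m(1) = 3; m(2) = 0 → root; m(3) = 4; m(4) = 0 → root.
m(2) = 0, so (s − 2) divides m(s); m is reducible.

No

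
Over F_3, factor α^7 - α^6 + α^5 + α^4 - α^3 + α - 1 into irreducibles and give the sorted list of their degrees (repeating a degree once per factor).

1, 1, 2, 3

Write h(α) = α^7 - α^6 + α^5 + α^4 - α^3 + α - 1.
Roots in F_3: h(0) = 2; h(1) = 1; h(2) = 0 → root.
Linear factors from roots: (α + 1).
Complete factorization: h(α) = (α + 1)^2·(α^2 - α - 1)·(α^3 + α^2 - α + 1).
Factor degrees with multiplicity: 1 + 1 + 2 + 3 = 7.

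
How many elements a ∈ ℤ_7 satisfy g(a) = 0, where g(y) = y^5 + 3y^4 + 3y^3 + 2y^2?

4

Evaluate at each of the 7 elements of ℤ_7:
g(0) = 0 → root; g(1) = 2; g(2) = 0 → root; g(3) = 4; g(4) = 0 → root; g(5) = 0 → root; g(6) = 1.
Roots: {0, 2, 4, 5}.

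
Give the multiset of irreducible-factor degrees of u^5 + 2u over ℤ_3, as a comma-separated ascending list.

Write g(u) = u^5 + 2u.
Roots in ℤ_3: g(0) = 0 → root; g(1) = 0 → root; g(2) = 0 → root.
Linear factors from roots: (u), (u + 2), (u + 1).
Complete factorization: g(u) = (u)·(u + 1)·(u + 2)·(u^2 + 1).
Factor degrees with multiplicity: 1 + 1 + 1 + 2 = 5.

1, 1, 1, 2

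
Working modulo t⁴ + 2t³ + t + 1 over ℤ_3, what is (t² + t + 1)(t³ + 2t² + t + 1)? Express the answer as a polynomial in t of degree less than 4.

2t^3

Multiply in ℤ_3[t]: (t² + t + 1)·(t³ + 2t² + t + 1) = t⁵ + t³ + t² + 2t + 1.
Reduce using t⁴ ≡ t³ + 2t + 2 (mod t⁴ + 2t³ + t + 1).
Reduced: 2t³.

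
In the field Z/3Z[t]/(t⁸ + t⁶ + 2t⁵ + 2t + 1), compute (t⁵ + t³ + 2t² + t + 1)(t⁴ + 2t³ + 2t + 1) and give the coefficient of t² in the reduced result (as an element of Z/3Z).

Multiply in Z/3Z[t]: (t⁵ + t³ + 2t² + t + 1)·(t⁴ + 2t³ + 2t + 1) = t⁹ + 2t⁸ + t⁷ + 2t⁴ + t³ + t² + 1.
Reduce using t⁸ ≡ 2t⁶ + t⁵ + t + 2 (mod t⁸ + t⁶ + 2t⁵ + 2t + 1).
Reduced: 2t⁶ + 2t⁵ + 2t⁴ + t³ + 2t² + t + 2.

2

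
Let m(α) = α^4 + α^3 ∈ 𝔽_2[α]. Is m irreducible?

Check for roots in 𝔽_2: m(0) = 0 → root; m(1) = 0 → root.
m(0) = 0, so (α) divides m(α); m is reducible.

No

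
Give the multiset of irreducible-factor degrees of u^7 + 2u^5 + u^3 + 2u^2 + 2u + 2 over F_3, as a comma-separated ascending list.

Write h(u) = u^7 + 2u^5 + u^3 + 2u^2 + 2u + 2.
Roots in F_3: h(0) = 2; h(1) = 1; h(2) = 1.
Complete factorization: h(u) = (u^7 + 2u^5 + u^3 + 2u^2 + 2u + 2).
Factor degrees with multiplicity: 7 = 7.

7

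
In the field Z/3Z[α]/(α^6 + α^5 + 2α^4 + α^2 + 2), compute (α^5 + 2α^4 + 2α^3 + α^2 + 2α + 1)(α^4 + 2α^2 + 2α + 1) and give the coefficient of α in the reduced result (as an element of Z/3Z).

Multiply in Z/3Z[α]: (α^5 + 2α^4 + 2α^3 + α^2 + 2α + 1)·(α^4 + 2α^2 + 2α + 1) = α^9 + 2α^8 + α^7 + α^6 + 2α^5 + 2α^3 + α^2 + α + 1.
Reduce using α^6 ≡ 2α^5 + α^4 + 2α^2 + 1 (mod α^6 + α^5 + 2α^4 + α^2 + 2).
Reduced: α^5 + 2α^3 + α^2 + 2α + 2.

2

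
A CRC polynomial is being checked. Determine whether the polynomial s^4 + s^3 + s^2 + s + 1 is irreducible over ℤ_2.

Write g(s) = s^4 + s^3 + s^2 + s + 1.
Check for roots in ℤ_2: g(0) = 1; g(1) = 1.
No roots, so no linear factors.
Monic irreducibles of degree 2 over GF(2): s^2 + s + 1.
None of them divide g (all give nonzero remainder).
No irreducible factor of degree ≤ 2 exists, so g is irreducible over GF(2).

Yes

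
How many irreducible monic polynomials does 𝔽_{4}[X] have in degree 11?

381300

Gauss's count: N_{4}(11) = (1/11) Σ_{d|11} μ(11/d)·4^d.
Divisors of 11: 1, 11; μ(11/d) for each: -1, 1.
Σ = − 4^1 + 4^11 = 4194300.
N = 4194300/11 = 381300.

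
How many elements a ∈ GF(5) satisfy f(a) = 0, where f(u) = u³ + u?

Evaluate at each of the 5 elements of GF(5):
f(0) = 0 → root; f(1) = 2; f(2) = 0 → root; f(3) = 0 → root; f(4) = 3.
Roots: {0, 2, 3}.

3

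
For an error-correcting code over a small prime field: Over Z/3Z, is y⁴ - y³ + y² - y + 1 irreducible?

Write h(y) = y⁴ - y³ + y² - y + 1.
Check for roots in Z/3Z: h(0) = 1; h(1) = 1; h(2) = 2.
No roots, so no linear factors.
Monic irreducibles of degree 2 over GF(3): y² + 1, y² + y - 1, y² - y - 1.
None of them divide h (all give nonzero remainder).
No irreducible factor of degree ≤ 2 exists, so h is irreducible over GF(3).

Yes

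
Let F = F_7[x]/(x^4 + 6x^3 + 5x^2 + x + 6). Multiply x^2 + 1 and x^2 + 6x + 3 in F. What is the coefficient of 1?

4

Multiply in F_7[x]: (x^2 + 1)·(x^2 + 6x + 3) = x^4 + 6x^3 + 4x^2 + 6x + 3.
Reduce using x^4 ≡ x^3 + 2x^2 + 6x + 1 (mod x^4 + 6x^3 + 5x^2 + x + 6).
Reduced: 6x^2 + 5x + 4.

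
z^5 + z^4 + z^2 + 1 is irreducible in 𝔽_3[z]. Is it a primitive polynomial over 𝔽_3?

Write f(z) = z^5 + z^4 + z^2 + 1.
|GF(3^5)^×| = 3^5 − 1 = 242. Prime factorization: 242 = 2·11^2.
f is primitive ⇔ z has order 242 in GF(3)[z]/(f), i.e. z^(242/q) ≠ 1 for each prime q | 242.
z^(121) mod f = 2.
z^(22) mod f = z^4 + 2z^3 + 2z^2.
None equal 1, so z has full order 242; f is primitive.

Yes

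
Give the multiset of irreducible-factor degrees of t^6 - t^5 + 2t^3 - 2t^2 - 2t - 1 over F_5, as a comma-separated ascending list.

1, 1, 2, 2

Write h(t) = t^6 - t^5 + 2t^3 - 2t^2 - 2t - 1.
Roots in F_5: h(0) = 4; h(1) = 2; h(2) = 0 → root; h(3) = 0 → root; h(4) = 4.
Linear factors from roots: (t - 2), (t + 2).
Complete factorization: h(t) = (t + 2)·(t - 2)·(t^2 + 2)·(t^2 - t + 2).
Factor degrees with multiplicity: 1 + 1 + 2 + 2 = 6.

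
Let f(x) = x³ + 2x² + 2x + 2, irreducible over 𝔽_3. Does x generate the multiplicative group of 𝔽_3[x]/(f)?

No

|GF(3^3)^×| = 3^3 − 1 = 26. Prime factorization: 26 = 2·13.
f is primitive ⇔ x has order 26 in GF(3)[x]/(f), i.e. x^(26/q) ≠ 1 for each prime q | 26.
x^(13) mod f = 1
x^(2) mod f = x².
Since x^(13) = 1, the order of x divides 13 < 26; not primitive.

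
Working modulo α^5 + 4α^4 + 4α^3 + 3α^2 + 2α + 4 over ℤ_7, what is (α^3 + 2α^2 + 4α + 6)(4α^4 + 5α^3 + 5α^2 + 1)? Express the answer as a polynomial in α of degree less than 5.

2α^4 + 4α^2 + 4α + 3

Multiply in ℤ_7[α]: (α^3 + 2α^2 + 4α + 6)·(4α^4 + 5α^3 + 5α^2 + 1) = 4α^7 + 6α^6 + 3α^5 + 5α^4 + 2α^3 + 4α^2 + 4α + 6.
Reduce using α^5 ≡ 3α^4 + 3α^3 + 4α^2 + 5α + 3 (mod α^5 + 4α^4 + 4α^3 + 3α^2 + 2α + 4).
Reduced: 2α^4 + 4α^2 + 4α + 3.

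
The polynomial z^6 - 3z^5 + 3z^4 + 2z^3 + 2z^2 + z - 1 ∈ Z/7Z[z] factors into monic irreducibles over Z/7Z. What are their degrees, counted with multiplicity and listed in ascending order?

6

Write g(z) = z^6 - 3z^5 + 3z^4 + 2z^3 + 2z^2 + z - 1.
Complete factorization: g(z) = (z^6 - 3z^5 + 3z^4 + 2z^3 + 2z^2 + z - 1).
Factor degrees with multiplicity: 6 = 6.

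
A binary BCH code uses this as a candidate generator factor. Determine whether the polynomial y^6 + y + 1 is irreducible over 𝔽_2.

Yes

Write f(y) = y^6 + y + 1.
Check for roots in 𝔽_2: f(0) = 1; f(1) = 1.
No roots, so no linear factors.
Monic irreducibles of degree 2 over GF(2): y^2 + y + 1.
None of them divide f (all give nonzero remainder).
Monic irreducibles of degree 3 over GF(2): y^3 + y + 1, y^3 + y^2 + 1.
None of them divide f (all give nonzero remainder).
No irreducible factor of degree ≤ 3 exists, so f is irreducible over GF(2).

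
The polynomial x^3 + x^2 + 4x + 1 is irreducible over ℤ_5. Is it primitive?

Write f(x) = x^3 + x^2 + 4x + 1.
|GF(5^3)^×| = 5^3 − 1 = 124. Prime factorization: 124 = 2^2·31.
f is primitive ⇔ x has order 124 in GF(5)[x]/(f), i.e. x^(124/q) ≠ 1 for each prime q | 124.
x^(62) mod f = 1
x^(4) mod f = 2x^2 + 3x + 1.
Since x^(62) = 1, the order of x divides 62 < 124; not primitive.

No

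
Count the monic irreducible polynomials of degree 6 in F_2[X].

9

The number of monic irreducibles of degree 6 over GF(2) is (1/6)·Σ_{d∣6} μ(6/d) 2^d.
Divisors of 6: 1, 2, 3, 6; μ(6/d) for each: 1, -1, -1, 1.
Σ = 2^1 − 2^2 − 2^3 + 2^6 = 54.
N = 54/6 = 9.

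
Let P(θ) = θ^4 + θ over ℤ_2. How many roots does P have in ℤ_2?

Evaluate at each of the 2 elements of ℤ_2:
P(0) = 0 → root; P(1) = 0 → root.
Roots: {0, 1}.

2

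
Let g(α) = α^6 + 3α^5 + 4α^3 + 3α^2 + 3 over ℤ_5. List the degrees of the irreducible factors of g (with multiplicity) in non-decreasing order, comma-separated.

Roots in ℤ_5: g(0) = 3; g(1) = 4; g(2) = 2; g(3) = 1; g(4) = 0 → root.
Linear factors from roots: (α + 1).
Complete factorization: g(α) = (α + 1)^2·(α^2 + 2α + 3)·(α^2 + 4α + 1).
Factor degrees with multiplicity: 1 + 1 + 2 + 2 = 6.

1, 1, 2, 2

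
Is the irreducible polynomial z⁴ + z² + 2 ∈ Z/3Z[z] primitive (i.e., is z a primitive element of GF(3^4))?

Write f(z) = z⁴ + z² + 2.
|GF(3^4)^×| = 3^4 − 1 = 80. Prime factorization: 80 = 2^4·5.
f is primitive ⇔ z has order 80 in GF(3)[z]/(f), i.e. z^(80/q) ≠ 1 for each prime q | 80.
z^(40) mod f = 2.
z^(16) mod f = 1
Since z^(16) = 1, the order of z divides 16 < 80; not primitive.

No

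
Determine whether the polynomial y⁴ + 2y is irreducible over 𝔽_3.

No

Write g(y) = y⁴ + 2y.
Check for roots in 𝔽_3: g(0) = 0 → root; g(1) = 0 → root; g(2) = 2.
g(0) = 0, so (y) divides g(y); g is reducible.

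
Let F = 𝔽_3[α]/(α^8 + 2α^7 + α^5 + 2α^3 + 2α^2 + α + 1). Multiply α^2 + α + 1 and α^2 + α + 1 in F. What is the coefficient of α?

Multiply in 𝔽_3[α]: (α^2 + α + 1)·(α^2 + α + 1) = α^4 + 2α^3 + 2α + 1.
Reduced: α^4 + 2α^3 + 2α + 1.

2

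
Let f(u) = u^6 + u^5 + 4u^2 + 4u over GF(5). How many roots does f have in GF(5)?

5

Evaluate at each of the 5 elements of GF(5):
f(0) = 0 → root; f(1) = 0 → root; f(2) = 0 → root; f(3) = 0 → root; f(4) = 0 → root.
Roots: {0, 1, 2, 3, 4}.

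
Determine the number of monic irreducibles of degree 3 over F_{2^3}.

By the necklace-counting formula, N_8(3) = (1/3) Σ_{d|3} μ(3/d)·8^d.
Divisors of 3: 1, 3; μ(3/d) for each: -1, 1.
Σ = − 8^1 + 8^3 = 504.
N = 504/3 = 168.

168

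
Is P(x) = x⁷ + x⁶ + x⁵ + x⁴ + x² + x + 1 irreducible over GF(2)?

Yes

Check for roots in GF(2): P(0) = 1; P(1) = 1.
No roots, so no linear factors.
Monic irreducibles of degree 2 over GF(2): x² + x + 1.
None of them divide P (all give nonzero remainder).
Monic irreducibles of degree 3 over GF(2): x³ + x + 1, x³ + x² + 1.
None of them divide P (all give nonzero remainder).
No irreducible factor of degree ≤ 3 exists, so P is irreducible over GF(2).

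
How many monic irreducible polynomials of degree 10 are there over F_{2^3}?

107370900

Gauss's count: N_{8}(10) = (1/10) Σ_{d|10} μ(10/d)·8^d.
Divisors of 10: 1, 2, 5, 10; μ(10/d) for each: 1, -1, -1, 1.
Σ = 8^1 − 8^2 − 8^5 + 8^10 = 1073709000.
N = 1073709000/10 = 107370900.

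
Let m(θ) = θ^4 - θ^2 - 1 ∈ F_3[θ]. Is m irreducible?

Yes

Check for roots in F_3: m(0) = 2; m(1) = 2; m(2) = 2.
No roots, so no linear factors.
Monic irreducibles of degree 2 over GF(3): θ^2 + 1, θ^2 + θ - 1, θ^2 - θ - 1.
None of them divide m (all give nonzero remainder).
No irreducible factor of degree ≤ 2 exists, so m is irreducible over GF(3).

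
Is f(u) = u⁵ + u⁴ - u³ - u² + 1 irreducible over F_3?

Check for roots in F_3: f(0) = 1; f(1) = 1; f(2) = 1.
No roots, so no linear factors.
Monic irreducibles of degree 2 over GF(3): u² + 1, u² + u - 1, u² - u - 1.
None of them divide f (all give nonzero remainder).
No irreducible factor of degree ≤ 2 exists, so f is irreducible over GF(3).

Yes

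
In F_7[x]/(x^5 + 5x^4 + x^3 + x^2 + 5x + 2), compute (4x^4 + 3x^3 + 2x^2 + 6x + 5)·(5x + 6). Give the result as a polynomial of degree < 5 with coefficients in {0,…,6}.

Multiply in F_7[x]: (4x^4 + 3x^3 + 2x^2 + 6x + 5)·(5x + 6) = 6x^5 + 4x^4 + 5x + 2.
Reduce using x^5 ≡ 2x^4 + 6x^3 + 6x^2 + 2x + 5 (mod x^5 + 5x^4 + x^3 + x^2 + 5x + 2).
Reduced: 2x^4 + x^3 + x^2 + 3x + 4.

2x^4 + x^3 + x^2 + 3x + 4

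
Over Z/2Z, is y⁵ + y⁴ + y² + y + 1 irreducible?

Yes

Write P(y) = y⁵ + y⁴ + y² + y + 1.
Check for roots in Z/2Z: P(0) = 1; P(1) = 1.
No roots, so no linear factors.
Monic irreducibles of degree 2 over GF(2): y² + y + 1.
None of them divide P (all give nonzero remainder).
No irreducible factor of degree ≤ 2 exists, so P is irreducible over GF(2).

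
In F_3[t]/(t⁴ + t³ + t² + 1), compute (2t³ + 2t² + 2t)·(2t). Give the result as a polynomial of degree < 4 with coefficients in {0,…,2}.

2

Multiply in F_3[t]: (2t³ + 2t² + 2t)·(2t) = t⁴ + t³ + t².
Reduce using t⁴ ≡ 2t³ + 2t² + 2 (mod t⁴ + t³ + t² + 1).
Reduced: 2.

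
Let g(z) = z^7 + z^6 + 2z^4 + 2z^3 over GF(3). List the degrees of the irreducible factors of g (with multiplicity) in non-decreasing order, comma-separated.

Roots in GF(3): g(0) = 0 → root; g(1) = 0 → root; g(2) = 0 → root.
Linear factors from roots: (z), (z + 2), (z + 1).
Complete factorization: g(z) = (z + 1)·(z)^3·(z + 2)^3.
Factor degrees with multiplicity: 1 + 1 + 1 + 1 + 1 + 1 + 1 = 7.

1, 1, 1, 1, 1, 1, 1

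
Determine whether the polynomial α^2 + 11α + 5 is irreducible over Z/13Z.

No

Write g(α) = α^2 + 11α + 5.
Check each element of Z/13Z for a root: g(0)=5, g(1)=4, g(2)=5, g(3)=8, g(4)=0, g(5)=7, g(6)=3, g(7)=1, g(8)=1, g(9)=3, g(10)=7, g(11)=0, g(12)=8.
g(4) = 0, so (α − 4) divides g(α); g is reducible.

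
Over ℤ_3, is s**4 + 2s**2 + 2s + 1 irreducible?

Write P(s) = s**4 + 2s**2 + 2s + 1.
Check for roots in ℤ_3: P(0) = 1; P(1) = 0 → root; P(2) = 2.
P(1) = 0, so (s − 1) divides P(s); P is reducible.

No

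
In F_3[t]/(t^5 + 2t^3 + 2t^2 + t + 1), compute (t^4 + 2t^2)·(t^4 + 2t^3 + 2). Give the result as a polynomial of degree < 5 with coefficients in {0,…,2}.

t^3 + 2t + 2

Multiply in F_3[t]: (t^4 + 2t^2)·(t^4 + 2t^3 + 2) = t^8 + 2t^7 + 2t^6 + t^5 + 2t^4 + t^2.
Reduce using t^5 ≡ t^3 + t^2 + 2t + 2 (mod t^5 + 2t^3 + 2t^2 + t + 1).
Reduced: t^3 + 2t + 2.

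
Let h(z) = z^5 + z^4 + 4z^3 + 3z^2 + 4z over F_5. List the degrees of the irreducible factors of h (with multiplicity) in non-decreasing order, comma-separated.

1, 1, 1, 2

Roots in F_5: h(0) = 0 → root; h(1) = 3; h(2) = 0 → root; h(3) = 1; h(4) = 0 → root.
Linear factors from roots: (z), (z + 3), (z + 1).
Complete factorization: h(z) = (z)·(z + 1)·(z + 3)·(z^2 + 2z + 3).
Factor degrees with multiplicity: 1 + 1 + 1 + 2 = 5.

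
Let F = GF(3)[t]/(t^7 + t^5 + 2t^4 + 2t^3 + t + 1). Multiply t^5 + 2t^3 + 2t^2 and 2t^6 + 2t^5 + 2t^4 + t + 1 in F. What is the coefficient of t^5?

0

Multiply in GF(3)[t]: (t^5 + 2t^3 + 2t^2)·(2t^6 + 2t^5 + 2t^4 + t + 1) = 2t^11 + 2t^10 + 2t^8 + 2t^7 + 2t^6 + t^5 + 2t^4 + t^3 + 2t^2.
Reduce using t^7 ≡ 2t^5 + t^4 + t^3 + 2t + 2 (mod t^7 + t^5 + 2t^4 + 2t^3 + t + 1).
Reduced: 2t^4 + 2t^2 + 2t + 1.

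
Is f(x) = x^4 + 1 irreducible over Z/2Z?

No

Check for roots in Z/2Z: f(0) = 1; f(1) = 0 → root.
f(1) = 0, so (x − 1) divides f(x); f is reducible.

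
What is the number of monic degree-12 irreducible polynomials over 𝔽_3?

44220

The number of monic irreducibles of degree 12 over GF(3) is (1/12)·Σ_{d∣12} μ(12/d) 3^d.
Divisors of 12: 1, 2, 3, 4, 6, 12; μ(12/d) for each: 0, 1, 0, -1, -1, 1.
Σ = 3^2 − 3^4 − 3^6 + 3^12 = 530640.
N = 530640/12 = 44220.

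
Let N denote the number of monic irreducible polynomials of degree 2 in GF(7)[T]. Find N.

21

The number of monic irreducibles of degree 2 over GF(7) is (1/2)·Σ_{d∣2} μ(2/d) 7^d.
Divisors of 2: 1, 2; μ(2/d) for each: -1, 1.
Σ = − 7^1 + 7^2 = 42.
N = 42/2 = 21.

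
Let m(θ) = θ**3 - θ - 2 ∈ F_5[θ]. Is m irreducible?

Yes

Check for roots in F_5: m(0) = 3; m(1) = 3; m(2) = 4; m(3) = 2; m(4) = 3.
No roots. A degree-3 polynomial over a field with no linear factor is irreducible.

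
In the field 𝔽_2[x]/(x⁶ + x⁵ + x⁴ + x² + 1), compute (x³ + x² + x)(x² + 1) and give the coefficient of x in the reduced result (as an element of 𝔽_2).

1

Multiply in 𝔽_2[x]: (x³ + x² + x)·(x² + 1) = x⁵ + x⁴ + x² + x.
Reduced: x⁵ + x⁴ + x² + x.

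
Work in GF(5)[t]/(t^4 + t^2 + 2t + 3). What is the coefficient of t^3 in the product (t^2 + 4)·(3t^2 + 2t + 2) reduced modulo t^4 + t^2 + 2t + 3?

2

Multiply in GF(5)[t]: (t^2 + 4)·(3t^2 + 2t + 2) = 3t^4 + 2t^3 + 4t^2 + 3t + 3.
Reduce using t^4 ≡ 4t^2 + 3t + 2 (mod t^4 + t^2 + 2t + 3).
Reduced: 2t^3 + t^2 + 2t + 4.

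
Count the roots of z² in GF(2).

1

Write f(z) = z².
Evaluate at each of the 2 elements of GF(2):
f(0) = 0 → root; f(1) = 1.
Roots: {0}.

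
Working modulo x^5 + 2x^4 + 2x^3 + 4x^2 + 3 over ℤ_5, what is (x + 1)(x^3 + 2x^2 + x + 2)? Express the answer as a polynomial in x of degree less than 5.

Multiply in ℤ_5[x]: (x + 1)·(x^3 + 2x^2 + x + 2) = x^4 + 3x^3 + 3x^2 + 3x + 2.
Reduced: x^4 + 3x^3 + 3x^2 + 3x + 2.

x^4 + 3x^3 + 3x^2 + 3x + 2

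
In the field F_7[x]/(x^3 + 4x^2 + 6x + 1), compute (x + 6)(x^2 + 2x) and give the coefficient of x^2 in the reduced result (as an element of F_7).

4

Multiply in F_7[x]: (x + 6)·(x^2 + 2x) = x^3 + x^2 + 5x.
Reduce using x^3 ≡ 3x^2 + x + 6 (mod x^3 + 4x^2 + 6x + 1).
Reduced: 4x^2 + 6x + 6.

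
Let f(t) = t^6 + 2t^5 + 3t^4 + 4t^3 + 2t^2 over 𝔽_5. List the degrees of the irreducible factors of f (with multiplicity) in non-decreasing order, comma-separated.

Roots in 𝔽_5: f(0) = 0 → root; f(1) = 2; f(2) = 1; f(3) = 4; f(4) = 0 → root.
Linear factors from roots: (t), (t + 1).
Complete factorization: f(t) = (t)^2·(t + 1)^2·(t^2 + 2).
Factor degrees with multiplicity: 1 + 1 + 1 + 1 + 2 = 6.

1, 1, 1, 1, 2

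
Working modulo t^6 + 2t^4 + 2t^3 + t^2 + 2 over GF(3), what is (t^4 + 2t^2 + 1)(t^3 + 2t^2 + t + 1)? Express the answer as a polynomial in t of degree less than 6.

t^5 + 2t^4 + t^3 + 2t^2 + 2t

Multiply in GF(3)[t]: (t^4 + 2t^2 + 1)·(t^3 + 2t^2 + t + 1) = t^7 + 2t^6 + 2t^4 + t^2 + t + 1.
Reduce using t^6 ≡ t^4 + t^3 + 2t^2 + 1 (mod t^6 + 2t^4 + 2t^3 + t^2 + 2).
Reduced: t^5 + 2t^4 + t^3 + 2t^2 + 2t.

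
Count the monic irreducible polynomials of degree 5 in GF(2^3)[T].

6552

By the necklace-counting formula, N_8(5) = (1/5) Σ_{d|5} μ(5/d)·8^d.
Divisors of 5: 1, 5; μ(5/d) for each: -1, 1.
Σ = − 8^1 + 8^5 = 32760.
N = 32760/5 = 6552.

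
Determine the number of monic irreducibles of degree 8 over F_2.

The number of monic irreducibles of degree 8 over GF(2) is (1/8)·Σ_{d∣8} μ(8/d) 2^d.
Divisors of 8: 1, 2, 4, 8; μ(8/d) for each: 0, 0, -1, 1.
Σ = − 2^4 + 2^8 = 240.
N = 240/8 = 30.

30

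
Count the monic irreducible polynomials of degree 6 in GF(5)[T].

2580

Gauss's count: N_{5}(6) = (1/6) Σ_{d|6} μ(6/d)·5^d.
Divisors of 6: 1, 2, 3, 6; μ(6/d) for each: 1, -1, -1, 1.
Σ = 5^1 − 5^2 − 5^3 + 5^6 = 15480.
N = 15480/6 = 2580.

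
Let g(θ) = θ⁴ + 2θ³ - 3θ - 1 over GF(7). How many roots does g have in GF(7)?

Evaluate at each of the 7 elements of GF(7):
g(0) = 6; g(1) = 6; g(2) = 4; g(3) = 6; g(4) = 0 → root; g(5) = 5; g(6) = 1.
Roots: {4}.

1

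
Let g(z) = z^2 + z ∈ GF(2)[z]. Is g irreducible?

No

Check for roots in GF(2): g(0) = 0 → root; g(1) = 0 → root.
g(0) = 0, so (z) divides g(z); g is reducible.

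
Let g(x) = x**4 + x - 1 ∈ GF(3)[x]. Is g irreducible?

Check for roots in GF(3): g(0) = 2; g(1) = 1; g(2) = 2.
No roots, so no linear factors.
Monic irreducibles of degree 2 over GF(3): x**2 + 1, x**2 + x - 1, x**2 - x - 1.
None of them divide g (all give nonzero remainder).
No irreducible factor of degree ≤ 2 exists, so g is irreducible over GF(3).

Yes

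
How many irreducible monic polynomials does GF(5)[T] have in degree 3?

40

Gauss's count: N_{5}(3) = (1/3) Σ_{d|3} μ(3/d)·5^d.
Divisors of 3: 1, 3; μ(3/d) for each: -1, 1.
Σ = − 5^1 + 5^3 = 120.
N = 120/3 = 40.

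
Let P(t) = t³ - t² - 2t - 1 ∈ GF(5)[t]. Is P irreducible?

Yes

Check for roots in GF(5): P(0) = 4; P(1) = 2; P(2) = 4; P(3) = 1; P(4) = 4.
No roots. A degree-3 polynomial over a field with no linear factor is irreducible.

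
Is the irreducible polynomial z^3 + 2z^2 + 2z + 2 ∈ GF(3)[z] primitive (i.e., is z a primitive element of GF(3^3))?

Write f(z) = z^3 + 2z^2 + 2z + 2.
|GF(3^3)^×| = 3^3 − 1 = 26. Prime factorization: 26 = 2·13.
f is primitive ⇔ z has order 26 in GF(3)[z]/(f), i.e. z^(26/q) ≠ 1 for each prime q | 26.
z^(13) mod f = 1
z^(2) mod f = z^2.
Since z^(13) = 1, the order of z divides 13 < 26; not primitive.

No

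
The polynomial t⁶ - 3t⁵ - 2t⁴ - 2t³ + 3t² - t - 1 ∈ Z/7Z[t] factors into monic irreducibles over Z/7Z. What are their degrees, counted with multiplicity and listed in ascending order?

1, 1, 2, 2

Write h(t) = t⁶ - 3t⁵ - 2t⁴ - 2t³ + 3t² - t - 1.
Linear factors from roots: (t + 3), (t + 1).
Complete factorization: h(t) = (t + 1)·(t + 3)·(t² + 3t - 1)·(t² - 3t - 2).
Factor degrees with multiplicity: 1 + 1 + 2 + 2 = 6.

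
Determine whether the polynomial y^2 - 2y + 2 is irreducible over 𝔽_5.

Write h(y) = y^2 - 2y + 2.
Check for roots in 𝔽_5: h(0) = 2; h(1) = 1; h(2) = 2; h(3) = 0 → root; h(4) = 0 → root.
h(3) = 0, so (y − 3) divides h(y); h is reducible.

No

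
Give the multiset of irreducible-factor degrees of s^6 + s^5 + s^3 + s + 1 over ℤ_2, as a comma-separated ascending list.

2, 2, 2

Write g(s) = s^6 + s^5 + s^3 + s + 1.
Roots in ℤ_2: g(0) = 1; g(1) = 1.
Complete factorization: g(s) = (s^2 + s + 1)^3.
Factor degrees with multiplicity: 2 + 2 + 2 = 6.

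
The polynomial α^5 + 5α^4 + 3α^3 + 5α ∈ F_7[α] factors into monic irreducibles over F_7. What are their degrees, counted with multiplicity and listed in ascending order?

1, 1, 1, 2

Write f(α) = α^5 + 5α^4 + 3α^3 + 5α.
Linear factors from roots: (α), (α + 6), (α + 2).
Complete factorization: f(α) = (α)·(α + 2)·(α + 6)·(α^2 + 4α + 1).
Factor degrees with multiplicity: 1 + 1 + 1 + 2 = 5.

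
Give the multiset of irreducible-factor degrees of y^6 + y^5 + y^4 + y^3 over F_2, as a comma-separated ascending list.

Write h(y) = y^6 + y^5 + y^4 + y^3.
Roots in F_2: h(0) = 0 → root; h(1) = 0 → root.
Linear factors from roots: (y), (y + 1).
Complete factorization: h(y) = (y)^3·(y + 1)^3.
Factor degrees with multiplicity: 1 + 1 + 1 + 1 + 1 + 1 = 6.

1, 1, 1, 1, 1, 1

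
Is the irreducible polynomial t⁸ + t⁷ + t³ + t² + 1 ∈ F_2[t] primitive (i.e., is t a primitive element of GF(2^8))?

Yes

Write f(t) = t⁸ + t⁷ + t³ + t² + 1.
|GF(2^8)^×| = 2^8 − 1 = 255. Prime factorization: 255 = 3·5·17.
f is primitive ⇔ t has order 255 in GF(2)[t]/(f), i.e. t^(255/q) ≠ 1 for each prime q | 255.
t^(85) mod f = t⁶ + t³ + t² + t.
t^(51) mod f = t⁵ + t⁴ + t² + 1.
t^(15) mod f = t⁷ + t⁶ + t⁴ + t³.
None equal 1, so t has full order 255; f is primitive.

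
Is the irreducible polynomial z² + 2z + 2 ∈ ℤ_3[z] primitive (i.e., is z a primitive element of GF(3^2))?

Yes

Write f(z) = z² + 2z + 2.
|GF(3^2)^×| = 3^2 − 1 = 8. Prime factorization: 8 = 2^3.
f is primitive ⇔ z has order 8 in GF(3)[z]/(f), i.e. z^(8/q) ≠ 1 for each prime q | 8.
z^(4) mod f = 2.
None equal 1, so z has full order 8; f is primitive.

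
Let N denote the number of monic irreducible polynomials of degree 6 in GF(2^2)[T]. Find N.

670

The number of monic irreducibles of degree 6 over GF(4) is (1/6)·Σ_{d∣6} μ(6/d) 4^d.
Divisors of 6: 1, 2, 3, 6; μ(6/d) for each: 1, -1, -1, 1.
Σ = 4^1 − 4^2 − 4^3 + 4^6 = 4020.
N = 4020/6 = 670.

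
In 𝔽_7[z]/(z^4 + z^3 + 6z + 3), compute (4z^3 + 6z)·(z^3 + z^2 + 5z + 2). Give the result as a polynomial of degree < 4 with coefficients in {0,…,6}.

6z^3 + 4z^2 + 3z + 6

Multiply in 𝔽_7[z]: (4z^3 + 6z)·(z^3 + z^2 + 5z + 2) = 4z^6 + 4z^5 + 5z^4 + 2z^2 + 5z.
Reduce using z^4 ≡ 6z^3 + z + 4 (mod z^4 + z^3 + 6z + 3).
Reduced: 6z^3 + 4z^2 + 3z + 6.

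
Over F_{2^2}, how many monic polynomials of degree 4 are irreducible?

60

x^(4^4) − x is the product of all monic irreducibles of degree dividing 4; Möbius inversion gives N = (1/4) Σ μ(4/d)·4^d.
Divisors of 4: 1, 2, 4; μ(4/d) for each: 0, -1, 1.
Σ = − 4^2 + 4^4 = 240.
N = 240/4 = 60.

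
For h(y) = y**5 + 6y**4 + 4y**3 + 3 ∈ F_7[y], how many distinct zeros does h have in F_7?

3

Evaluate at each of the 7 elements of F_7:
h(0) = 3; h(1) = 0 → root; h(2) = 2; h(3) = 0 → root; h(4) = 5; h(5) = 0 → root; h(6) = 4.
Roots: {1, 3, 5}.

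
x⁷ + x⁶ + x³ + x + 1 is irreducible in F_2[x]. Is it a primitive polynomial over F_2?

Yes

Write f(x) = x⁷ + x⁶ + x³ + x + 1.
|GF(2^7)^×| = 2^7 − 1 = 127. Prime factorization: 127 = 127.
f is primitive ⇔ x has order 127 in GF(2)[x]/(f), i.e. x^(127/q) ≠ 1 for each prime q | 127.
x^(1) mod f = x.
None equal 1, so x has full order 127; f is primitive.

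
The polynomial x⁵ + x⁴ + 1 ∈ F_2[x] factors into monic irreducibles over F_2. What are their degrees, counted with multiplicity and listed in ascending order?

Write h(x) = x⁵ + x⁴ + 1.
Roots in F_2: h(0) = 1; h(1) = 1.
Complete factorization: h(x) = (x² + x + 1)·(x³ + x + 1).
Factor degrees with multiplicity: 2 + 3 = 5.

2, 3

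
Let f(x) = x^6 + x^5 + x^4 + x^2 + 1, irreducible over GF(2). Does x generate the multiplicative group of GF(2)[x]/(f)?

No

|GF(2^6)^×| = 2^6 − 1 = 63. Prime factorization: 63 = 3^2·7.
f is primitive ⇔ x has order 63 in GF(2)[x]/(f), i.e. x^(63/q) ≠ 1 for each prime q | 63.
x^(21) mod f = 1
x^(9) mod f = x^3 + 1.
Since x^(21) = 1, the order of x divides 21 < 63; not primitive.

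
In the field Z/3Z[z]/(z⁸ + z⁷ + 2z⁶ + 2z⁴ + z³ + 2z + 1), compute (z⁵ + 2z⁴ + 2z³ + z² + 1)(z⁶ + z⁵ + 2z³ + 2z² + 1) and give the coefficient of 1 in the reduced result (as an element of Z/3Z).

Multiply in Z/3Z[z]: (z⁵ + 2z⁴ + 2z³ + z² + 1)·(z⁶ + z⁵ + 2z³ + 2z² + 1) = z¹¹ + z⁹ + 2z⁸ + z⁷ + 2z⁵ + z⁴ + z³ + 1.
Reduce using z⁸ ≡ 2z⁷ + z⁶ + z⁴ + 2z³ + z + 2 (mod z⁸ + z⁷ + 2z⁶ + 2z⁴ + z³ + 2z + 1).
Reduced: z⁷ + 2z⁶ + z³ + z² + z.

0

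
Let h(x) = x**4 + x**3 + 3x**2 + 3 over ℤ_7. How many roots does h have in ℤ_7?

Evaluate at each of the 7 elements of ℤ_7:
h(0) = 3; h(1) = 1; h(2) = 4; h(3) = 5; h(4) = 0 → root; h(5) = 2; h(6) = 6.
Roots: {4}.

1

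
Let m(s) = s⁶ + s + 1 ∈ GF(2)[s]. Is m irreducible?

Check for roots in GF(2): m(0) = 1; m(1) = 1.
No roots, so no linear factors.
Monic irreducibles of degree 2 over GF(2): s² + s + 1.
None of them divide m (all give nonzero remainder).
Monic irreducibles of degree 3 over GF(2): s³ + s + 1, s³ + s² + 1.
None of them divide m (all give nonzero remainder).
No irreducible factor of degree ≤ 3 exists, so m is irreducible over GF(2).

Yes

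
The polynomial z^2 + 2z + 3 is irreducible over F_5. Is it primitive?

Write f(z) = z^2 + 2z + 3.
|GF(5^2)^×| = 5^2 − 1 = 24. Prime factorization: 24 = 2^3·3.
f is primitive ⇔ z has order 24 in GF(5)[z]/(f), i.e. z^(24/q) ≠ 1 for each prime q | 24.
z^(12) mod f = 4.
z^(8) mod f = 4z + 1.
None equal 1, so z has full order 24; f is primitive.

Yes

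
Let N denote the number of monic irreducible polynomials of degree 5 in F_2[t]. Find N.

6

x^(2^5) − x is the product of all monic irreducibles of degree dividing 5; Möbius inversion gives N = (1/5) Σ μ(5/d)·2^d.
Divisors of 5: 1, 5; μ(5/d) for each: -1, 1.
Σ = − 2^1 + 2^5 = 30.
N = 30/5 = 6.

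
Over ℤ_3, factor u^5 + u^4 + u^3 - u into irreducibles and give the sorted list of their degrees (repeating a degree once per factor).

Write g(u) = u^5 + u^4 + u^3 - u.
Roots in ℤ_3: g(0) = 0 → root; g(1) = 2; g(2) = 0 → root.
Linear factors from roots: (u), (u + 1).
Complete factorization: g(u) = (u)·(u + 1)^2·(u^2 - u - 1).
Factor degrees with multiplicity: 1 + 1 + 1 + 2 = 5.

1, 1, 1, 2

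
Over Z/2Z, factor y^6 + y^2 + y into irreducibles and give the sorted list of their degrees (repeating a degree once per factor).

1, 2, 3

Write f(y) = y^6 + y^2 + y.
Roots in Z/2Z: f(0) = 0 → root; f(1) = 1.
Linear factors from roots: (y).
Complete factorization: f(y) = (y)·(y^2 + y + 1)·(y^3 + y^2 + 1).
Factor degrees with multiplicity: 1 + 2 + 3 = 6.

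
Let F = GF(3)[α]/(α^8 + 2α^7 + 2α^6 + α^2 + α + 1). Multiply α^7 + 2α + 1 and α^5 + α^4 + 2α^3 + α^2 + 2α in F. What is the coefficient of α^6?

Multiply in GF(3)[α]: (α^7 + 2α + 1)·(α^5 + α^4 + 2α^3 + α^2 + 2α) = α^12 + α^11 + 2α^10 + α^9 + 2α^8 + 2α^6 + 2α^4 + α^3 + 2α^2 + 2α.
Reduce using α^8 ≡ α^7 + α^6 + 2α^2 + 2α + 2 (mod α^8 + 2α^7 + 2α^6 + α^2 + α + 1).
Reduced: 2α^7 + α^6 + α^3 + α^2.

1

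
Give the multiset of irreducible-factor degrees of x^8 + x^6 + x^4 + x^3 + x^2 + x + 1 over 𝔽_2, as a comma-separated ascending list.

Write h(x) = x^8 + x^6 + x^4 + x^3 + x^2 + x + 1.
Roots in 𝔽_2: h(0) = 1; h(1) = 1.
Complete factorization: h(x) = (x^8 + x^6 + x^4 + x^3 + x^2 + x + 1).
Factor degrees with multiplicity: 8 = 8.

8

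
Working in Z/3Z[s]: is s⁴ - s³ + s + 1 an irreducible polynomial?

Yes

Write m(s) = s⁴ - s³ + s + 1.
Check for roots in Z/3Z: m(0) = 1; m(1) = 2; m(2) = 2.
No roots, so no linear factors.
Monic irreducibles of degree 2 over GF(3): s² + 1, s² + s - 1, s² - s - 1.
None of them divide m (all give nonzero remainder).
No irreducible factor of degree ≤ 2 exists, so m is irreducible over GF(3).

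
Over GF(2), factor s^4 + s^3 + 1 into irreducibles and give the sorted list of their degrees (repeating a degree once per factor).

Write g(s) = s^4 + s^3 + 1.
Roots in GF(2): g(0) = 1; g(1) = 1.
Complete factorization: g(s) = (s^4 + s^3 + 1).
Factor degrees with multiplicity: 4 = 4.

4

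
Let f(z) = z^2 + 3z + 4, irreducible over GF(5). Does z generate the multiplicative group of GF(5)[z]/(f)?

|GF(5^2)^×| = 5^2 − 1 = 24. Prime factorization: 24 = 2^3·3.
f is primitive ⇔ z has order 24 in GF(5)[z]/(f), i.e. z^(24/q) ≠ 1 for each prime q | 24.
z^(12) mod f = 1
z^(8) mod f = 3z + 4.
Since z^(12) = 1, the order of z divides 12 < 24; not primitive.

No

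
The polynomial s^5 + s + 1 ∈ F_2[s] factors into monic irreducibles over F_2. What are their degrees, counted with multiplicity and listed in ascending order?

Write h(s) = s^5 + s + 1.
Roots in F_2: h(0) = 1; h(1) = 1.
Complete factorization: h(s) = (s^2 + s + 1)·(s^3 + s^2 + 1).
Factor degrees with multiplicity: 2 + 3 = 5.

2, 3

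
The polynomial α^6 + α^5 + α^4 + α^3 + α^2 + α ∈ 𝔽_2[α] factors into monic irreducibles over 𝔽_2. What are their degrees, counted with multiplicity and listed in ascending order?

1, 1, 2, 2

Write h(α) = α^6 + α^5 + α^4 + α^3 + α^2 + α.
Roots in 𝔽_2: h(0) = 0 → root; h(1) = 0 → root.
Linear factors from roots: (α), (α + 1).
Complete factorization: h(α) = (α)·(α + 1)·(α^2 + α + 1)^2.
Factor degrees with multiplicity: 1 + 1 + 2 + 2 = 6.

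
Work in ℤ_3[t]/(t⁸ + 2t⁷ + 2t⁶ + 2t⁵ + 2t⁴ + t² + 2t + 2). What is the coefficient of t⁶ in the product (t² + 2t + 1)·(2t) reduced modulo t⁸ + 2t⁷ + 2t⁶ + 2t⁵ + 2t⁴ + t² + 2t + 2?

0

Multiply in ℤ_3[t]: (t² + 2t + 1)·(2t) = 2t³ + t² + 2t.
Reduced: 2t³ + t² + 2t.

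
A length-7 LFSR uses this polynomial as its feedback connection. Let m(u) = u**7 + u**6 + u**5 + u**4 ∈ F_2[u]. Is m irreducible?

Check for roots in F_2: m(0) = 0 → root; m(1) = 0 → root.
m(0) = 0, so (u) divides m(u); m is reducible.

No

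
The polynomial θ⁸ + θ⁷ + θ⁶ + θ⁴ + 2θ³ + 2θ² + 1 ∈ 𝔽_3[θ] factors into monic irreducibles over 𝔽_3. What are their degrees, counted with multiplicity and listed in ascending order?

Write h(θ) = θ⁸ + θ⁷ + θ⁶ + θ⁴ + 2θ³ + 2θ² + 1.
Roots in 𝔽_3: h(0) = 1; h(1) = 0 → root; h(2) = 0 → root.
Linear factors from roots: (θ + 2), (θ + 1).
Complete factorization: h(θ) = (θ + 2)·(θ + 1)^3·(θ² + 1)·(θ² + 2θ + 2).
Factor degrees with multiplicity: 1 + 1 + 1 + 1 + 2 + 2 = 8.

1, 1, 1, 1, 2, 2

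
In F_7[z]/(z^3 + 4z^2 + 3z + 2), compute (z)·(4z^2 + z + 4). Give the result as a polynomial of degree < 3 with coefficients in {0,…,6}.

Multiply in F_7[z]: (z)·(4z^2 + z + 4) = 4z^3 + z^2 + 4z.
Reduce using z^3 ≡ 3z^2 + 4z + 5 (mod z^3 + 4z^2 + 3z + 2).
Reduced: 6z^2 + 6z + 6.

6z^2 + 6z + 6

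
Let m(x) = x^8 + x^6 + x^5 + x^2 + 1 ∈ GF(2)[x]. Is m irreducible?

Yes

Check for roots in GF(2): m(0) = 1; m(1) = 1.
No roots, so no linear factors.
Monic irreducibles of degree 2 over GF(2): x^2 + x + 1.
None of them divide m (all give nonzero remainder).
Monic irreducibles of degree 3 over GF(2): x^3 + x + 1, x^3 + x^2 + 1.
None of them divide m (all give nonzero remainder).
Monic irreducibles of degree 4 over GF(2): x^4 + x + 1, x^4 + x^3 + 1, x^4 + x^3 + x^2 + x + 1.
None of them divide m (all give nonzero remainder).
No irreducible factor of degree ≤ 4 exists, so m is irreducible over GF(2).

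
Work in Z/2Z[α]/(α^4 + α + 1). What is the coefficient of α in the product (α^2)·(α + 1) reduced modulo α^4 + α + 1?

0

Multiply in Z/2Z[α]: (α^2)·(α + 1) = α^3 + α^2.
Reduced: α^3 + α^2.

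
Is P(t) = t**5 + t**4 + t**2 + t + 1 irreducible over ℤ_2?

Yes

Check for roots in ℤ_2: P(0) = 1; P(1) = 1.
No roots, so no linear factors.
Monic irreducibles of degree 2 over GF(2): t**2 + t + 1.
None of them divide P (all give nonzero remainder).
No irreducible factor of degree ≤ 2 exists, so P is irreducible over GF(2).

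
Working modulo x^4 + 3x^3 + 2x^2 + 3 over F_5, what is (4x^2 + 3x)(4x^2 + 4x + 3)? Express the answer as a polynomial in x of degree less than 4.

Multiply in F_5[x]: (4x^2 + 3x)·(4x^2 + 4x + 3) = x^4 + 3x^3 + 4x^2 + 4x.
Reduce using x^4 ≡ 2x^3 + 3x^2 + 2 (mod x^4 + 3x^3 + 2x^2 + 3).
Reduced: 2x^2 + 4x + 2.

2x^2 + 4x + 2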